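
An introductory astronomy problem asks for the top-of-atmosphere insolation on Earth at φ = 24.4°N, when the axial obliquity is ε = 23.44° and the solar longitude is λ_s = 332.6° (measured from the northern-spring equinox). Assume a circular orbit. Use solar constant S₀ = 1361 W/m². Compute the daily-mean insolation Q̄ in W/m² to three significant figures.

Solar declination: sin δ = sin ε · sin λ_s = sin 23.44° × sin 332.6° = -0.18306, so δ = -10.548°.
cos H₀ = −tan(+24.4°) tan(-10.548°) = 0.0845, H₀ = 1.4862 rad.
Bracket: H₀ sin φ sin δ + cos φ cos δ sin H₀ = 1.4862×0.41310×-0.18306 + 0.91068×0.98310×0.99643 = -0.112390 + 0.892093 = 0.779703.
Q̄ = (S₀/π) × [bracket] = (1361/π) × 0.779703 = 337.8 W/m².

Q̄ ≈ 338 W/m²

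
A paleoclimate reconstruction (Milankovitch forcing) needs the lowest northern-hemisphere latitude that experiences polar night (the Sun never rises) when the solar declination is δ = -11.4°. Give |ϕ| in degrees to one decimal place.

Polar night requires cos h₀ = −tan ϕ tan δ ≥ 1, i.e. tan ϕ tan δ ≤ −1.
The boundary is |tan ϕ| · |tan δ| = 1, so |ϕ| = 90° − |δ| = 90° − 11.4° = 78.6° in the northern hemisphere.

|ϕ| = 78.6°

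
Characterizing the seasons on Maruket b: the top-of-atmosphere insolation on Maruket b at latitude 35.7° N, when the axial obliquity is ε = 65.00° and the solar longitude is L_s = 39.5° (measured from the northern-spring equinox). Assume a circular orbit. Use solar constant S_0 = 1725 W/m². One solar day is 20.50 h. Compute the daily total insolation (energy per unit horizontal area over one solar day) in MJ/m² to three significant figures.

Solar declination: sin δ = sin ε · sin L_s = sin 65.00° × sin 39.5° = 0.57648, so δ = +35.204°.
cos h₀ = −tan(+35.7°) tan(+35.204°) = -0.5070, h₀ = 2.1025 rad.
Bracket: h₀ sin ϕ sin δ + cos ϕ cos δ sin h₀ = 2.1025×0.58354×0.57648 + 0.81208×0.81711×0.86197 = 0.707279 + 0.571968 = 1.279247.
Q̄ = (S_0/π) × [bracket] = (1725/π) × 1.279247 = 702.41 W/m².
Daily total = Q̄ × 20.50 h × 3600 s/h = 702.41 × 20.50 × 3600 / 10⁶ = 51.84 MJ/m².

51.8 MJ/m²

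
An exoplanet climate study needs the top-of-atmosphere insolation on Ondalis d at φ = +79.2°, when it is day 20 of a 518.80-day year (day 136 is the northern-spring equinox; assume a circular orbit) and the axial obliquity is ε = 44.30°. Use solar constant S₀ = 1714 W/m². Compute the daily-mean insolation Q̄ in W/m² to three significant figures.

Q̄ ≈ 0.00 W/m²

Solar longitude: λ_s = 360° × (20 − 136)/518.80 = -80.493°, i.e. -80.493° + 360° = 279.507°.
sin δ = sin 44.30° × sin 279.507° = -0.68882, so δ = -43.537°.
cos H₀ = −tan(+79.2°) tan(-43.537°) = 4.9811 ≥ 1 ⇒ polar night, H₀ = 0 and Q̄ = 0.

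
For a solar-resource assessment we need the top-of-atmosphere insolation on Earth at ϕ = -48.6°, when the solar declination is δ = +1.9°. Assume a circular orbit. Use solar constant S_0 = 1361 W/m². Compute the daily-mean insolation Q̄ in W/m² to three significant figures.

cos h₀ = −tan(-48.6°) tan(+1.900°) = 0.0376, h₀ = 1.5332 rad.
Bracket: h₀ sin ϕ sin δ + cos ϕ cos δ sin h₀ = 1.5332×-0.75011×0.03316 + 0.66131×0.99945×0.99929 = -0.038136 + 0.660477 = 0.622341.
Q̄ = (S_0/π) × [bracket] = (1361/π) × 0.622341 = 269.6 W/m².

Q̄ ≈ 270 W/m²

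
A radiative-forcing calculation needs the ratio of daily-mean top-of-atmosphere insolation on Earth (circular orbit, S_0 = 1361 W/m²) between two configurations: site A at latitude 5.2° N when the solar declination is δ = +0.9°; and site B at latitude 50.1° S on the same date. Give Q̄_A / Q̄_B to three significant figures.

— Configuration A (ϕ=+5.2°):
cos h₀ = −tan(+5.2°) tan(+0.900°) = -0.0014, h₀ = 1.5722 rad.
Bracket: h₀ sin ϕ sin δ + cos ϕ cos δ sin h₀ = 1.5722×0.09063×0.01571 + 0.99588×0.99988×1.00000 = 0.002238 + 0.995760 = 0.997998.
Q̄ = (S_0/π) × [bracket] = (1361/π) × 0.997998 = 432.35 W/m².
— Configuration B (ϕ=-50.1°):
cos h₀ = −tan(-50.1°) tan(+0.900°) = 0.0188, h₀ = 1.5520 rad.
Bracket: h₀ sin ϕ sin δ + cos ϕ cos δ sin h₀ = 1.5520×-0.76717×0.01571 + 0.64145×0.99988×0.99982 = -0.018705 + 0.641258 = 0.622553.
Q̄ = (S_0/π) × [bracket] = (1361/π) × 0.622553 = 269.70 W/m².
Ratio Q̄_A / Q̄_B = 432.35 / 269.70 = 1.603.

Q̄_A / Q̄_B ≈ 1.60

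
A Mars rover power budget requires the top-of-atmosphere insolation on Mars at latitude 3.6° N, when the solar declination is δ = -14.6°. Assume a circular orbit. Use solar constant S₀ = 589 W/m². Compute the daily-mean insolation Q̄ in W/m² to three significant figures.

Q̄ ≈ 176 W/m²

cos H₀ = −tan(+3.6°) tan(-14.600°) = 0.0164, H₀ = 1.5544 rad.
Bracket: H₀ sin φ sin δ + cos φ cos δ sin H₀ = 1.5544×0.06279×-0.25207 + 0.99803×0.96771×0.99987 = -0.024602 + 0.965678 = 0.941076.
Q̄ = (S₀/π) × [bracket] = (589/π) × 0.941076 = 176.4 W/m².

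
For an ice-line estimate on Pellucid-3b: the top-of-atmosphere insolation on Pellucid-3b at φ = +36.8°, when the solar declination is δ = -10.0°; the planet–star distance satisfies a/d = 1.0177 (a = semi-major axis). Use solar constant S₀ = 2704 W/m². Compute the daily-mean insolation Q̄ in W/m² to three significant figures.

Q̄ ≈ 563 W/m²

cos H₀ = −tan(+36.8°) tan(-10.000°) = 0.1319, H₀ = 1.4385 rad.
Bracket: H₀ sin φ sin δ + cos φ cos δ sin H₀ = 1.4385×0.59902×-0.17365 + 0.80073×0.98481×0.99126 = -0.149633 + 0.781675 = 0.632042.
Inverse-square distance factor (a/d)² = 1.0177² = 1.035713.
Q̄ = (S₀/π) × 1.035713 × [bracket] = (2704/π) × 1.035713 × 0.632042 = 563.4 W/m².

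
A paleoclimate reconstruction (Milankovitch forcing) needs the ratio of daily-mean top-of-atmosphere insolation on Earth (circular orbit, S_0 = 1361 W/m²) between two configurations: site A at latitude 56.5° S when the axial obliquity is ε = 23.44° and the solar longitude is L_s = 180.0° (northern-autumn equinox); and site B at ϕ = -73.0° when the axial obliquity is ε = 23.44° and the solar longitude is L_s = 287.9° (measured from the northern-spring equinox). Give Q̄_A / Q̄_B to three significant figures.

— Configuration A (ϕ=-56.5°):
Solar declination: sin δ = sin ε · sin L_s = sin 23.44° × sin 180.0° = 0.00000, so δ = +0.000°.
cos h₀ = −tan(-56.5°) tan(+0.000°) = 0.0000, h₀ = 1.5708 rad.
Bracket: h₀ sin ϕ sin δ + cos ϕ cos δ sin h₀ = 1.5708×-0.83389×0.00000 + 0.55194×1.00000×1.00000 = -0.000000 + 0.551940 = 0.551940.
Q̄ = (S_0/π) × [bracket] = (1361/π) × 0.551940 = 239.11 W/m².
— Configuration B (ϕ=-73.0°):
Solar declination: sin δ = sin ε · sin L_s = sin 23.44° × sin 287.9° = -0.37853, so δ = -22.243°.
cos h₀ = −tan(-73.0°) tan(-22.243°) = -1.3377 ≤ −1 ⇒ polar day, h₀ = π.
Bracket: h₀ sin ϕ sin δ + cos ϕ cos δ sin h₀ = 3.1416×-0.95630×-0.37853 + 0.29237×0.92559×0.00000 = 1.137222 + 0.000000 = 1.137222.
Q̄ = (S_0/π) × [bracket] = (1361/π) × 1.137222 = 492.67 W/m².
Ratio Q̄_A / Q̄_B = 239.11 / 492.67 = 0.4853.

Q̄_A / Q̄_B ≈ 0.485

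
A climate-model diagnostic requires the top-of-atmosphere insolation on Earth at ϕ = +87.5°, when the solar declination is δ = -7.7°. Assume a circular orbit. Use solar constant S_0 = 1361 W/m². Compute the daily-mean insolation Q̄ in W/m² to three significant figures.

cos h₀ = −tan(+87.5°) tan(-7.700°) = 3.0967 ≥ 1 ⇒ polar night, h₀ = 0 and Q̄ = 0.

Q̄ ≈ 0.00 W/m²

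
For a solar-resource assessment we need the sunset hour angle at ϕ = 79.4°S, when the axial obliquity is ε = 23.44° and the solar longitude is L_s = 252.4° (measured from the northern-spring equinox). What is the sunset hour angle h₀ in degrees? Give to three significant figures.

h₀ = 180°

Solar declination: sin δ = sin ε · sin L_s = sin 23.44° × sin 252.4° = -0.37917, so δ = -22.282°.
Sunrise equation: cos h₀ = −tan ϕ · tan δ = -2.1896 ≤ −1, so the Sun never sets (polar day) and h₀ = π.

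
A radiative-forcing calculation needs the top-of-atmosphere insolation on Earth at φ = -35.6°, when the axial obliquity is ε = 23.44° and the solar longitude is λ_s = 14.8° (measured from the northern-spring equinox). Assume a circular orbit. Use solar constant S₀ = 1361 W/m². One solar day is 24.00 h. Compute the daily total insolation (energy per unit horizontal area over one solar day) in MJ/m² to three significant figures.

26.9 MJ/m²

Solar declination: sin δ = sin ε · sin λ_s = sin 23.44° × sin 14.8° = 0.10161, so δ = +5.832°.
cos H₀ = −tan(-35.6°) tan(+5.832°) = 0.0731, H₀ = 1.4976 rad.
Bracket: H₀ sin φ sin δ + cos φ cos δ sin H₀ = 1.4976×-0.58212×0.10161 + 0.81310×0.99482×0.99732 = -0.088582 + 0.806720 = 0.718138.
Q̄ = (S₀/π) × [bracket] = (1361/π) × 0.718138 = 311.11 W/m².
Daily total = Q̄ × 24.00 h × 3600 s/h = 311.11 × 24.00 × 3600 / 10⁶ = 26.88 MJ/m².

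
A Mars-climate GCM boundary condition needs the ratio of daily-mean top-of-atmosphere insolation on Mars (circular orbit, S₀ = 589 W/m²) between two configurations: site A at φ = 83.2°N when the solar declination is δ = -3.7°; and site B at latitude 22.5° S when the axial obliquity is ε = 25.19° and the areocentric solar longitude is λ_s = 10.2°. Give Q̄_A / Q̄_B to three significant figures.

Q̄_A / Q̄_B ≈ 0.0403

— Configuration A (φ=+83.2°):
cos H₀ = −tan(+83.2°) tan(-3.700°) = 0.5423, H₀ = 0.9976 rad.
Bracket: H₀ sin φ sin δ + cos φ cos δ sin H₀ = 0.9976×0.99297×-0.06453 + 0.11840×0.99792×0.84018 = -0.063923 + 0.099270 = 0.035347.
Q̄ = (S₀/π) × [bracket] = (589/π) × 0.035347 = 6.6270 W/m².
— Configuration B (φ=-22.5°):
sin δ = sin 25.19° × sin 10.2° = 0.07537, so δ = +4.323°.
cos H₀ = −tan(-22.5°) tan(+4.323°) = 0.0313, H₀ = 1.5395 rad.
Bracket: H₀ sin φ sin δ + cos φ cos δ sin H₀ = 1.5395×-0.38268×0.07537 + 0.92388×0.99716×0.99951 = -0.044403 + 0.920805 = 0.876402.
Q̄ = (S₀/π) × [bracket] = (589/π) × 0.876402 = 164.31 W/m².
Ratio Q̄_A / Q̄_B = 6.6270 / 164.31 = 0.04033.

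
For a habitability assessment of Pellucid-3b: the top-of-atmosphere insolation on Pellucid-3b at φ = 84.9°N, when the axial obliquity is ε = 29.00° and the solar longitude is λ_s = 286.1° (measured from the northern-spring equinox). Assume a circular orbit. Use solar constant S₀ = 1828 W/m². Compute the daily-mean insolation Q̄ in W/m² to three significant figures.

Q̄ ≈ 0.00 W/m²

Solar declination: sin δ = sin ε · sin λ_s = sin 29.00° × sin 286.1° = -0.46579, so δ = -27.762°.
cos H₀ = −tan(+84.9°) tan(-27.762°) = 5.8980 ≥ 1 ⇒ polar night, H₀ = 0 and Q̄ = 0.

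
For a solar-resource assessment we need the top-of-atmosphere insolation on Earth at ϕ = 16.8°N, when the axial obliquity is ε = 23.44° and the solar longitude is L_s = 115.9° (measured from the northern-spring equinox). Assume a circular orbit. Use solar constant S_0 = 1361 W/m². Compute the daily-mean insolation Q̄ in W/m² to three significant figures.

Q̄ ≈ 460 W/m²

Solar declination: sin δ = sin ε · sin L_s = sin 23.44° × sin 115.9° = 0.35783, so δ = +20.967°.
cos h₀ = −tan(+16.8°) tan(+20.967°) = -0.1157, h₀ = 1.6868 rad.
Bracket: h₀ sin ϕ sin δ + cos ϕ cos δ sin h₀ = 1.6868×0.28903×0.35783 + 0.95732×0.93379×0.99328 = 0.174455 + 0.887929 = 1.062384.
Q̄ = (S_0/π) × [bracket] = (1361/π) × 1.062384 = 460.2 W/m².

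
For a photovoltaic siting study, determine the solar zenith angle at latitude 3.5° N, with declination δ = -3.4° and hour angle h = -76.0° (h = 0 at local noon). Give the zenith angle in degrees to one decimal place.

θ_z = 76.3°

cos θ_z = sin ϕ sin δ + cos ϕ cos δ cos h = -0.003621 + 0.241046 = 0.237425.
θ_z = arccos(0.237425) = 76.3°.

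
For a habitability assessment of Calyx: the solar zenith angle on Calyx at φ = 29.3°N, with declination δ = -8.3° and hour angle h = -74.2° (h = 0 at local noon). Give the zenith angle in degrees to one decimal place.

cos θ_z = sin φ sin δ + cos φ cos δ cos h = -0.070645 + 0.234960 = 0.164315.
θ_z = arccos(0.164315) = 80.5°.

θ_z = 80.5°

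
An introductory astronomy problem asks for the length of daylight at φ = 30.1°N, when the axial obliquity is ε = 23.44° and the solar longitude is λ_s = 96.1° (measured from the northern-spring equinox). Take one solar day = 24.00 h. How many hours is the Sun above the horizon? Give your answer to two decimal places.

Solar declination: sin δ = sin ε · sin λ_s = sin 23.44° × sin 96.1° = 0.39554, so δ = +23.299°.
cos H₀ = −tan φ · tan δ = −tan(+30.1°) × tan(+23.299°) = -0.2496, so H₀ = 1.8231 rad = 104.46°.
Daylight = 2H₀/(2π) × 24.00 h = (1.8231/π) × 24.00 = 13.93 h.

13.93 h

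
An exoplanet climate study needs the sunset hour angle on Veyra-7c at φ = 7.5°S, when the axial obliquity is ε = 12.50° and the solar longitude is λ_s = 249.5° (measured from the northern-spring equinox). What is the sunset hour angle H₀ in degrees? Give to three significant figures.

H₀ = 91.6°

Solar declination: sin δ = sin ε · sin λ_s = sin 12.50° × sin 249.5° = -0.20273, so δ = -11.697°.
cos H₀ = −tan φ · tan δ = −tan(-7.5°) × tan(-11.697°) = -0.0273, so H₀ = 1.5981 rad = 91.56°.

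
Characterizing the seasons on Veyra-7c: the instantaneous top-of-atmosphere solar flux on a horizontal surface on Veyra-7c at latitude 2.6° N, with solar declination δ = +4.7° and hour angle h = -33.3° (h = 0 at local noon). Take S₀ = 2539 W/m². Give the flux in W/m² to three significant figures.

2.12e+03 W/m²

cos θ_z = sin φ sin δ + cos φ cos δ cos h = 0.003717 + 0.832139 = 0.835856.
Flux = S₀ · cos θ_z = 2539 × 0.835856 = 2122 W/m².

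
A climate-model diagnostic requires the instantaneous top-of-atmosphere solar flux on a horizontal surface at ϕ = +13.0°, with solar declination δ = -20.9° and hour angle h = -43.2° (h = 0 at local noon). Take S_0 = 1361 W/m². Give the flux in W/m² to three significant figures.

cos θ_z = sin ϕ sin δ + cos ϕ cos δ cos h = -0.080249 + 0.663552 = 0.583303.
Flux = S_0 · cos θ_z = 1361 × 0.583303 = 793.9 W/m².

794 W/m²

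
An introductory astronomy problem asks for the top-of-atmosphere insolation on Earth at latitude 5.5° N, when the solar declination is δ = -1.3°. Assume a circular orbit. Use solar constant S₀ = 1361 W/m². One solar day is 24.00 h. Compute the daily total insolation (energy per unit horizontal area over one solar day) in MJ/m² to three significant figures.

cos H₀ = −tan(+5.5°) tan(-1.300°) = 0.0022, H₀ = 1.5686 rad.
Bracket: H₀ sin φ sin δ + cos φ cos δ sin H₀ = 1.5686×0.09585×-0.02269 + 0.99540×0.99974×1.00000 = -0.003411 + 0.995141 = 0.991730.
Q̄ = (S₀/π) × [bracket] = (1361/π) × 0.991730 = 429.64 W/m².
Daily total = Q̄ × 24.00 h × 3600 s/h = 429.64 × 24.00 × 3600 / 10⁶ = 37.12 MJ/m².

37.1 MJ/m²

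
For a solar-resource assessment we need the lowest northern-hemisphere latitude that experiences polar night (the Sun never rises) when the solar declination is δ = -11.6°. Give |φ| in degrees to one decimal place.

|φ| = 78.4°

Polar night requires cos H₀ = −tan φ tan δ ≥ 1, i.e. tan φ tan δ ≤ −1.
The boundary is |tan φ| · |tan δ| = 1, so |φ| = 90° − |δ| = 90° − 11.6° = 78.4° in the northern hemisphere.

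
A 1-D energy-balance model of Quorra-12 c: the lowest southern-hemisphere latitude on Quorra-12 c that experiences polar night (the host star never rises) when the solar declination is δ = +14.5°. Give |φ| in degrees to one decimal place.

|φ| = 75.5°

Polar night requires cos H₀ = −tan φ tan δ ≥ 1, i.e. tan φ tan δ ≤ −1.
The boundary is |tan φ| · |tan δ| = 1, so |φ| = 90° − |δ| = 90° − 14.5° = 75.5° in the southern hemisphere.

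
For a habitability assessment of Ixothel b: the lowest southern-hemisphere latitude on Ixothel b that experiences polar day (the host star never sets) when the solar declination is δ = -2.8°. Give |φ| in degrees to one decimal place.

|φ| = 87.2°

Polar day requires cos H₀ = −tan φ tan δ ≤ −1, i.e. tan φ tan δ ≥ 1.
The boundary is |tan φ| · |tan δ| = 1, so |φ| = 90° − |δ| = 90° − 2.8° = 87.2° in the southern hemisphere.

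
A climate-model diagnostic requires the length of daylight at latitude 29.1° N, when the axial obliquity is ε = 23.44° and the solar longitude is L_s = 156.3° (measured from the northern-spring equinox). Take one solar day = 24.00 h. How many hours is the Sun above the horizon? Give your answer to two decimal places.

12.69 h

Solar declination: sin δ = sin ε · sin L_s = sin 23.44° × sin 156.3° = 0.15989, so δ = +9.201°.
cos h₀ = −tan ϕ · tan δ = −tan(+29.1°) × tan(+9.201°) = -0.0902, so h₀ = 1.6611 rad = 95.17°.
Daylight = 2h₀/(2π) × 24.00 h = (1.6611/π) × 24.00 = 12.69 h.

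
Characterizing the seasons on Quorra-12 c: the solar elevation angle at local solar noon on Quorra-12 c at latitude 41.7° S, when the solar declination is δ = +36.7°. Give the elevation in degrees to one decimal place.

At local noon the hour angle is zero, so the zenith angle equals |ϕ − δ| = |-41.7° − (+36.700°)| = 78.400°.
Elevation = 90° − 78.400° = 11.6°.

11.6°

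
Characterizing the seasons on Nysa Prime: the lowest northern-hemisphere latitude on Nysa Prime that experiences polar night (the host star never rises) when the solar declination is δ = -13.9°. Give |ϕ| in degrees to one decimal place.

|ϕ| = 76.1°

Polar night requires cos h₀ = −tan ϕ tan δ ≥ 1, i.e. tan ϕ tan δ ≤ −1.
The boundary is |tan ϕ| · |tan δ| = 1, so |ϕ| = 90° − |δ| = 90° − 13.9° = 76.1° in the northern hemisphere.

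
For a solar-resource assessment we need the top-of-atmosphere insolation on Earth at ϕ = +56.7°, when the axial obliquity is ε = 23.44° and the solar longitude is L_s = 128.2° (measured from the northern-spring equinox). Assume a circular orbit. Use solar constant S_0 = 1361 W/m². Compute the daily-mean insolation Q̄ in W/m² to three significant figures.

Q̄ ≈ 433 W/m²

Solar declination: sin δ = sin ε · sin L_s = sin 23.44° × sin 128.2° = 0.31260, so δ = +18.216°.
cos h₀ = −tan(+56.7°) tan(+18.216°) = -0.5010, h₀ = 2.0956 rad.
Bracket: h₀ sin ϕ sin δ + cos ϕ cos δ sin h₀ = 2.0956×0.83581×0.31260 + 0.54902×0.94988×0.86544 = 0.547526 + 0.451330 = 0.998856.
Q̄ = (S_0/π) × [bracket] = (1361/π) × 0.998856 = 432.7 W/m².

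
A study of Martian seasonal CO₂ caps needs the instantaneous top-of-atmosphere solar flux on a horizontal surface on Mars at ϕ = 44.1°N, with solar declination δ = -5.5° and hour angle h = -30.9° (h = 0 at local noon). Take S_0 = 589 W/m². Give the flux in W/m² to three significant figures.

cos θ_z = sin ϕ sin δ + cos ϕ cos δ cos h = -0.066700 + 0.613362 = 0.546662.
Flux = S_0 · cos θ_z = 589 × 0.546662 = 322.0 W/m².

322 W/m²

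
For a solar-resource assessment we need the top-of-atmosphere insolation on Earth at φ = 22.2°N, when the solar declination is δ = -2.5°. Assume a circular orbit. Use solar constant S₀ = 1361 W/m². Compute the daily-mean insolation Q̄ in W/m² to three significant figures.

cos H₀ = −tan(+22.2°) tan(-2.500°) = 0.0178, H₀ = 1.5530 rad.
Bracket: H₀ sin φ sin δ + cos φ cos δ sin H₀ = 1.5530×0.37784×-0.04362 + 0.92587×0.99905×0.99984 = -0.025596 + 0.924842 = 0.899246.
Q̄ = (S₀/π) × [bracket] = (1361/π) × 0.899246 = 389.6 W/m².

Q̄ ≈ 390 W/m²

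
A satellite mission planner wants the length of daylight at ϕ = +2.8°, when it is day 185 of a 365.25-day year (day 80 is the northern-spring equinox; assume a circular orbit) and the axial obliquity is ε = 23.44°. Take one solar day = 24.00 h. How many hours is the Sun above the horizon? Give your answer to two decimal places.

Solar longitude: L_s = 360° × (185 − 80)/365.25 = 103.491°.
sin δ = sin 23.44° × sin 103.491° = 0.38681, so δ = +22.756°.
cos h₀ = −tan ϕ · tan δ = −tan(+2.8°) × tan(+22.756°) = -0.0205, so h₀ = 1.5913 rad = 91.18°.
Daylight = 2h₀/(2π) × 24.00 h = (1.5913/π) × 24.00 = 12.16 h.

12.16 h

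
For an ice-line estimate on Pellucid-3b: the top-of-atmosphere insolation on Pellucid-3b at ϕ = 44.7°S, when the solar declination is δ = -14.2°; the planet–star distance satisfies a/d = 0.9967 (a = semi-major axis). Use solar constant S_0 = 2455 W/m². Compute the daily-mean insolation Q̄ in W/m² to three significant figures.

cos h₀ = −tan(-44.7°) tan(-14.200°) = -0.2504, h₀ = 1.8239 rad.
Bracket: h₀ sin ϕ sin δ + cos ϕ cos δ sin h₀ = 1.8239×-0.70339×-0.24531 + 0.71080×0.96945×0.96814 = 0.314711 + 0.667131 = 0.981842.
Inverse-square distance factor (a/d)² = 0.9967² = 0.993411.
Q̄ = (S_0/π) × 0.993411 × [bracket] = (2455/π) × 0.993411 × 0.981842 = 762.2 W/m².

Q̄ ≈ 762 W/m²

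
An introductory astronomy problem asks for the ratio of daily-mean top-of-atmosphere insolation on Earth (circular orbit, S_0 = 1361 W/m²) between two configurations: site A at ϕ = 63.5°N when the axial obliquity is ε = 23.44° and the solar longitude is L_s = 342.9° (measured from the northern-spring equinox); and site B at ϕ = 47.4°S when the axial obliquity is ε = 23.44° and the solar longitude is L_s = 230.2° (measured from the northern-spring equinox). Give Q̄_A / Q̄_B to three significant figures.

— Configuration A (ϕ=+63.5°):
Solar declination: sin δ = sin ε · sin L_s = sin 23.44° × sin 342.9° = -0.11697, so δ = -6.717°.
cos h₀ = −tan(+63.5°) tan(-6.717°) = 0.2362, h₀ = 1.3323 rad.
Bracket: h₀ sin ϕ sin δ + cos ϕ cos δ sin h₀ = 1.3323×0.89493×-0.11697 + 0.44620×0.99314×0.97170 = -0.139465 + 0.430598 = 0.291133.
Q̄ = (S_0/π) × [bracket] = (1361/π) × 0.291133 = 126.12 W/m².
— Configuration B (ϕ=-47.4°):
Solar declination: sin δ = sin ε · sin L_s = sin 23.44° × sin 230.2° = -0.30561, so δ = -17.795°.
cos h₀ = −tan(-47.4°) tan(-17.795°) = -0.3491, h₀ = 1.9274 rad.
Bracket: h₀ sin ϕ sin δ + cos ϕ cos δ sin h₀ = 1.9274×-0.73610×-0.30561 + 0.67688×0.95216×0.93710 = 0.433587 + 0.603959 = 1.037546.
Q̄ = (S_0/π) × [bracket] = (1361/π) × 1.037546 = 449.49 W/m².
Ratio Q̄_A / Q̄_B = 126.12 / 449.49 = 0.2806.

Q̄_A / Q̄_B ≈ 0.281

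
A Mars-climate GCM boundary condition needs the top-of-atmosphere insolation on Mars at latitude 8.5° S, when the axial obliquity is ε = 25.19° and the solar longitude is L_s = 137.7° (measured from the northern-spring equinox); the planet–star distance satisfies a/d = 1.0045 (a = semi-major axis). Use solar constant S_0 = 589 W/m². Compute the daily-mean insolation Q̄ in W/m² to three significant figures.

Q̄ ≈ 167 W/m²

Solar declination: sin δ = sin ε · sin L_s = sin 25.19° × sin 137.7° = 0.28645, so δ = +16.645°.
cos h₀ = −tan(-8.5°) tan(+16.645°) = 0.0447, h₀ = 1.5261 rad.
Bracket: h₀ sin ϕ sin δ + cos ϕ cos δ sin h₀ = 1.5261×-0.14781×0.28645 + 0.98902×0.95810×0.99900 = -0.064615 + 0.946632 = 0.882017.
Inverse-square distance factor (a/d)² = 1.0045² = 1.009020.
Q̄ = (S_0/π) × 1.009020 × [bracket] = (589/π) × 1.009020 × 0.882017 = 166.9 W/m².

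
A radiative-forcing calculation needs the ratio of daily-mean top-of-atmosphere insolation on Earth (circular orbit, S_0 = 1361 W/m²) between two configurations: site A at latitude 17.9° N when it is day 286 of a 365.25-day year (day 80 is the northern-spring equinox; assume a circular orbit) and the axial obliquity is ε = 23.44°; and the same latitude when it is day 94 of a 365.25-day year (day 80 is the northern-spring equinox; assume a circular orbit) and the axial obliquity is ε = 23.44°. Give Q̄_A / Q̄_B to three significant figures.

Q̄_A / Q̄_B ≈ 0.872

— Configuration A (ϕ=+17.9°):
Solar longitude: L_s = 360° × (286 − 80)/365.25 = 203.039°.
sin δ = sin 23.44° × sin 203.039° = -0.15568, so δ = -8.956°.
cos h₀ = −tan(+17.9°) tan(-8.956°) = 0.0509, h₀ = 1.5199 rad.
Bracket: h₀ sin ϕ sin δ + cos ϕ cos δ sin h₀ = 1.5199×0.30736×-0.15568 + 0.95159×0.98781×0.99870 = -0.072727 + 0.938768 = 0.866041.
Q̄ = (S_0/π) × [bracket] = (1361/π) × 0.866041 = 375.19 W/m².
— Configuration B (ϕ=+17.9°):
Solar longitude: L_s = 360° × (94 − 80)/365.25 = 13.799°.
sin δ = sin 23.44° × sin 13.799° = 0.09488, so δ = +5.444°.
cos h₀ = −tan(+17.9°) tan(+5.444°) = -0.0308, h₀ = 1.6016 rad.
Bracket: h₀ sin ϕ sin δ + cos ϕ cos δ sin h₀ = 1.6016×0.30736×0.09488 + 0.95159×0.99549×0.99953 = 0.046706 + 0.946853 = 0.993559.
Q̄ = (S_0/π) × [bracket] = (1361/π) × 0.993559 = 430.43 W/m².
Ratio Q̄_A / Q̄_B = 375.19 / 430.43 = 0.8717.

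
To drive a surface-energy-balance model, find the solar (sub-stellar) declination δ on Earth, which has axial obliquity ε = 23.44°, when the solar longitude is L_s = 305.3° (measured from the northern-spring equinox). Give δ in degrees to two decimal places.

δ = -18.94°

sin δ = sin ε · sin L_s = sin 23.44° × sin 305.3° = -0.324650.
δ = arcsin(-0.324650) = -18.94°.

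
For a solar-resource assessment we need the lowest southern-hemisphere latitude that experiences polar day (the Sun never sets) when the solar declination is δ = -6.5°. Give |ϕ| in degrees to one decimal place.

|ϕ| = 83.5°

Polar day requires cos h₀ = −tan ϕ tan δ ≤ −1, i.e. tan ϕ tan δ ≥ 1.
The boundary is |tan ϕ| · |tan δ| = 1, so |ϕ| = 90° − |δ| = 90° − 6.5° = 83.5° in the southern hemisphere.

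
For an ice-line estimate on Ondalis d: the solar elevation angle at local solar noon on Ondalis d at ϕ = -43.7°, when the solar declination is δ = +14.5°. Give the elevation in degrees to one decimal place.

31.8°

At local noon the hour angle is zero, so the zenith angle equals |ϕ − δ| = |-43.7° − (+14.500°)| = 58.200°.
Elevation = 90° − 58.200° = 31.8°.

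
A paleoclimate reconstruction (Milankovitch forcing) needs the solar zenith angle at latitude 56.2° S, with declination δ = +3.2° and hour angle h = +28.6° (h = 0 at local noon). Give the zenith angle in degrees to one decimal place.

θ_z = 63.8°

cos θ_z = sin φ sin δ + cos φ cos δ cos h = -0.046387 + 0.487657 = 0.441270.
θ_z = arccos(0.441270) = 63.8°.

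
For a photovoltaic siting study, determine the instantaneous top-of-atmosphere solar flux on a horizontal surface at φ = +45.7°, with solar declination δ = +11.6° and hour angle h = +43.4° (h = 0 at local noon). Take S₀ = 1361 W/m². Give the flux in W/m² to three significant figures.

872 W/m²

cos θ_z = sin φ sin δ + cos φ cos δ cos h = 0.143910 + 0.497086 = 0.640996.
Flux = S₀ · cos θ_z = 1361 × 0.640996 = 872.4 W/m².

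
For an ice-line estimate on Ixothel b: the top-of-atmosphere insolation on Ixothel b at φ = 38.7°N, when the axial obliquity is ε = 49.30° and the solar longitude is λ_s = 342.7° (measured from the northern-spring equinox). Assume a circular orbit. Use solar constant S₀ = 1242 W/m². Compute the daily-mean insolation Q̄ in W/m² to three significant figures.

Q̄ ≈ 218 W/m²

Solar declination: sin δ = sin ε · sin λ_s = sin 49.30° × sin 342.7° = -0.22545, so δ = -13.029°.
cos H₀ = −tan(+38.7°) tan(-13.029°) = 0.1854, H₀ = 1.3843 rad.
Bracket: H₀ sin φ sin δ + cos φ cos δ sin H₀ = 1.3843×0.62524×-0.22545 + 0.78043×0.97425×0.98266 = -0.195131 + 0.747150 = 0.552019.
Q̄ = (S₀/π) × [bracket] = (1242/π) × 0.552019 = 218.2 W/m².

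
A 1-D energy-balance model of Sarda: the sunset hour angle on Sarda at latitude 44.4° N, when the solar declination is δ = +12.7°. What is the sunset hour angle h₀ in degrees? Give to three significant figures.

cos h₀ = −tan ϕ · tan δ = −tan(+44.4°) × tan(+12.700°) = -0.2207, so h₀ = 1.7933 rad = 102.75°.

h₀ = 103°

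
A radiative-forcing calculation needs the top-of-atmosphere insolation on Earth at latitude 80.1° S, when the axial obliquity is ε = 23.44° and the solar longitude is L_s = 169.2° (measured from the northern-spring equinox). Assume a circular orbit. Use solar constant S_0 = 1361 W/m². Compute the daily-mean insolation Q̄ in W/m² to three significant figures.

Q̄ ≈ 31.2 W/m²

Solar declination: sin δ = sin ε · sin L_s = sin 23.44° × sin 169.2° = 0.07454, so δ = +4.275°.
cos h₀ = −tan(-80.1°) tan(+4.275°) = 0.4283, h₀ = 1.1282 rad.
Bracket: h₀ sin ϕ sin δ + cos ϕ cos δ sin h₀ = 1.1282×-0.98511×0.07454 + 0.17193×0.99722×0.90365 = -0.082844 + 0.154933 = 0.072089.
Q̄ = (S_0/π) × [bracket] = (1361/π) × 0.072089 = 31.23 W/m².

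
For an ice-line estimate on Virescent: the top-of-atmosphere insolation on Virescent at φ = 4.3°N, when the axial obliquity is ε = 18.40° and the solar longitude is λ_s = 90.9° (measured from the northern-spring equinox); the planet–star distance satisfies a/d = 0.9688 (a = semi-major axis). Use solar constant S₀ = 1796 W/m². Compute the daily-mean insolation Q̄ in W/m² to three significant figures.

Q̄ ≈ 528 W/m²

Solar declination: sin δ = sin ε · sin λ_s = sin 18.40° × sin 90.9° = 0.31561, so δ = +18.398°.
cos H₀ = −tan(+4.3°) tan(+18.398°) = -0.0250, H₀ = 1.5958 rad.
Bracket: H₀ sin φ sin δ + cos φ cos δ sin H₀ = 1.5958×0.07498×0.31561 + 0.99719×0.94889×0.99969 = 0.037764 + 0.945930 = 0.983694.
Inverse-square distance factor (a/d)² = 0.9688² = 0.938573.
Q̄ = (S₀/π) × 0.938573 × [bracket] = (1796/π) × 0.938573 × 0.983694 = 527.8 W/m².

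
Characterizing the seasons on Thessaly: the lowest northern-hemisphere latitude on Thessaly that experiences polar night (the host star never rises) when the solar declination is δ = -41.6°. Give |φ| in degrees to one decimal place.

Polar night requires cos H₀ = −tan φ tan δ ≥ 1, i.e. tan φ tan δ ≤ −1.
The boundary is |tan φ| · |tan δ| = 1, so |φ| = 90° − |δ| = 90° − 41.6° = 48.4° in the northern hemisphere.

|φ| = 48.4°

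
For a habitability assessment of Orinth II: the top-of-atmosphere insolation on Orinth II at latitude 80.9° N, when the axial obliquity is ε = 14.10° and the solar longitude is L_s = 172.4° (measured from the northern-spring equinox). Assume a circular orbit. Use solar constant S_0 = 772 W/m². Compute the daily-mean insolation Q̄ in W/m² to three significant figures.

Q̄ ≈ 51.9 W/m²

Solar declination: sin δ = sin ε · sin L_s = sin 14.10° × sin 172.4° = 0.03222, so δ = +1.846°.
cos h₀ = −tan(+80.9°) tan(+1.846°) = -0.2013, h₀ = 1.7734 rad.
Bracket: h₀ sin ϕ sin δ + cos ϕ cos δ sin h₀ = 1.7734×0.98741×0.03222 + 0.15816×0.99948×0.97954 = 0.056420 + 0.154843 = 0.211263.
Q̄ = (S_0/π) × [bracket] = (772/π) × 0.211263 = 51.91 W/m².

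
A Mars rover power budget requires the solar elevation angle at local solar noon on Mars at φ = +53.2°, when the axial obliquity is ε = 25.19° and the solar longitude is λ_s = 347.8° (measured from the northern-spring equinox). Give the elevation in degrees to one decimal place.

Solar declination: sin δ = sin ε · sin λ_s = sin 25.19° × sin 347.8° = -0.08994, so δ = -5.160°.
At local noon the hour angle is zero, so the zenith angle equals |φ − δ| = |+53.2° − (-5.160°)| = 58.360°.
Elevation = 90° − 58.360° = 31.6°.

31.6°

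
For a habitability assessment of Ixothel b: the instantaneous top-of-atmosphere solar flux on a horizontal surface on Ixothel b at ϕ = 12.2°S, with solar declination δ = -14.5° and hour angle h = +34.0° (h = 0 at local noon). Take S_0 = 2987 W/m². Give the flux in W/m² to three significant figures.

cos θ_z = sin ϕ sin δ + cos ϕ cos δ cos h = 0.052912 + 0.784504 = 0.837416.
Flux = S_0 · cos θ_z = 2987 × 0.837416 = 2501 W/m².

2.50e+03 W/m²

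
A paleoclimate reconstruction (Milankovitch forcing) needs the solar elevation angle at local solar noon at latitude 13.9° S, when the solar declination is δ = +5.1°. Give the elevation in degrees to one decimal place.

At local noon the hour angle is zero, so the zenith angle equals |ϕ − δ| = |-13.9° − (+5.100°)| = 19.000°.
Elevation = 90° − 19.000° = 71.0°.

71.0°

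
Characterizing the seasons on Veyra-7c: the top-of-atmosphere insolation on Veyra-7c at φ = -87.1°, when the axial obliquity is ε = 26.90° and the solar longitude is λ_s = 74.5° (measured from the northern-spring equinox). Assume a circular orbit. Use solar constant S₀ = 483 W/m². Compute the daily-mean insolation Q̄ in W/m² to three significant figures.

Q̄ ≈ 0.00 W/m²

Solar declination: sin δ = sin ε · sin λ_s = sin 26.90° × sin 74.5° = 0.43598, so δ = +25.848°.
cos H₀ = −tan(-87.1°) tan(+25.848°) = 9.5631 ≥ 1 ⇒ polar night, H₀ = 0 and Q̄ = 0.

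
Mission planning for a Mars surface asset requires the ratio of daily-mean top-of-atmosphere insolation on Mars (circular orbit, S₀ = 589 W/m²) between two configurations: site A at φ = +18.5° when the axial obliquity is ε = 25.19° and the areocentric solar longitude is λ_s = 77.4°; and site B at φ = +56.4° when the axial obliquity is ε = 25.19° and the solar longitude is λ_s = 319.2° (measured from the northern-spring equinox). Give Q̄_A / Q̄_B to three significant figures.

Q̄_A / Q̄_B ≈ 4.93

— Configuration A (φ=+18.5°):
sin δ = sin 25.19° × sin 77.4° = 0.41537, so δ = +24.543°.
cos H₀ = −tan(+18.5°) tan(+24.543°) = -0.1528, H₀ = 1.7242 rad.
Bracket: H₀ sin φ sin δ + cos φ cos δ sin H₀ = 1.7242×0.31730×0.41537 + 0.94832×0.90965×0.98826 = 0.227244 + 0.852512 = 1.079756.
Q̄ = (S₀/π) × [bracket] = (589/π) × 1.079756 = 202.44 W/m².
— Configuration B (φ=+56.4°):
Solar declination: sin δ = sin ε · sin λ_s = sin 25.19° × sin 319.2° = -0.27811, so δ = -16.147°.
cos H₀ = −tan(+56.4°) tan(-16.147°) = 0.4358, H₀ = 1.1199 rad.
Bracket: H₀ sin φ sin δ + cos φ cos δ sin H₀ = 1.1199×0.83292×-0.27811 + 0.55339×0.96055×0.90005 = -0.259417 + 0.478429 = 0.219012.
Q̄ = (S₀/π) × [bracket] = (589/π) × 0.219012 = 41.061 W/m².
Ratio Q̄_A / Q̄_B = 202.44 / 41.061 = 4.930.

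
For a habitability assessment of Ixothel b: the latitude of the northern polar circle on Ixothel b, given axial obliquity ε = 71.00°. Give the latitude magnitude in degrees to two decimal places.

19.00°

The polar circle is the lowest latitude that experiences at least one full rotation of continuous daylight at the northern-summer solstice; it lies at |ϕ| = 90° − ε = 90° − 71.00° = 19.00°.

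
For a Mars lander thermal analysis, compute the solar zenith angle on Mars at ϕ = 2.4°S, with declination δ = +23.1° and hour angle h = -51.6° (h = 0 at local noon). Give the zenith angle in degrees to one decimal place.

θ_z = 56.3°

cos θ_z = sin ϕ sin δ + cos ϕ cos δ cos h = -0.016429 + 0.570844 = 0.554415.
θ_z = arccos(0.554415) = 56.3°.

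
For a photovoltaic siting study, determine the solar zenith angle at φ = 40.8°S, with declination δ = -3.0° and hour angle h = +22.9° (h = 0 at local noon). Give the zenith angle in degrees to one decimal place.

θ_z = 43.1°

cos θ_z = sin φ sin δ + cos φ cos δ cos h = 0.034197 + 0.696377 = 0.730574.
θ_z = arccos(0.730574) = 43.1°.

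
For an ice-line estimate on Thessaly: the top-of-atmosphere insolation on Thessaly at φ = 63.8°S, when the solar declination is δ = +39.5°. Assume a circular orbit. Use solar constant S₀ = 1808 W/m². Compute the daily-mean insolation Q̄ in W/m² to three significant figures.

cos H₀ = −tan(-63.8°) tan(+39.500°) = 1.6753 ≥ 1 ⇒ polar night, H₀ = 0 and Q̄ = 0.

Q̄ ≈ 0.00 W/m²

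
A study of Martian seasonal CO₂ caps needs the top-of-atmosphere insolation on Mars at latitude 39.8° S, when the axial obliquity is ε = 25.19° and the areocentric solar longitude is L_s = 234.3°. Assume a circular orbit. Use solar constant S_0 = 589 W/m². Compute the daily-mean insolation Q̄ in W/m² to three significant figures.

Q̄ ≈ 207 W/m²

sin δ = sin 25.19° × sin 234.3° = -0.34564, so δ = -20.221°.
cos h₀ = −tan(-39.8°) tan(-20.221°) = -0.3069, h₀ = 1.8827 rad.
Bracket: h₀ sin ϕ sin δ + cos ϕ cos δ sin h₀ = 1.8827×-0.64011×-0.34564 + 0.76828×0.93837×0.95174 = 0.416543 + 0.686139 = 1.102682.
Q̄ = (S_0/π) × [bracket] = (589/π) × 1.102682 = 206.7 W/m².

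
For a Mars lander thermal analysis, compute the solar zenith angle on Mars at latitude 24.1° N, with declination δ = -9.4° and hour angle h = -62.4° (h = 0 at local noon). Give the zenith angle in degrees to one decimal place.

cos θ_z = sin ϕ sin δ + cos ϕ cos δ cos h = -0.066691 + 0.417234 = 0.350543.
θ_z = arccos(0.350543) = 69.5°.

θ_z = 69.5°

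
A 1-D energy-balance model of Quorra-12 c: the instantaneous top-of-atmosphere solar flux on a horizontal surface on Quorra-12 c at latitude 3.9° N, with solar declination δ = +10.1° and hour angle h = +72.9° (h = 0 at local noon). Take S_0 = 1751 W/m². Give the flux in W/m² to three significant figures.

cos θ_z = sin ϕ sin δ + cos ϕ cos δ cos h = 0.011928 + 0.288813 = 0.300741.
Flux = S_0 · cos θ_z = 1751 × 0.300741 = 526.6 W/m².

527 W/m²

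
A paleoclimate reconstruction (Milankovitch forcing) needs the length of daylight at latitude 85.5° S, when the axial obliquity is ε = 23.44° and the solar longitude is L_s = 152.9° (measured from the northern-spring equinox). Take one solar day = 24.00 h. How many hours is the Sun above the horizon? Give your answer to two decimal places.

Solar declination: sin δ = sin ε · sin L_s = sin 23.44° × sin 152.9° = 0.18121, so δ = +10.440°.
cos h₀ = −tan ϕ · tan δ = 2.3413 ≥ 1, so the Sun never rises (polar night) and h₀ = 0.
Daylight = 2h₀/(2π) × 24.00 h = (0.0000/π) × 24.00 = 0.00 h.

0.00 h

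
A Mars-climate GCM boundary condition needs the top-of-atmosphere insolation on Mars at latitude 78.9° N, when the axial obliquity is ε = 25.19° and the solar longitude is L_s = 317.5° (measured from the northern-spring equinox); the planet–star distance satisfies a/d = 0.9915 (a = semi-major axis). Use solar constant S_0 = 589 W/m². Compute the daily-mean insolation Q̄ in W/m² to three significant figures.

Solar declination: sin δ = sin ε · sin L_s = sin 25.19° × sin 317.5° = -0.28755, so δ = -16.711°.
cos h₀ = −tan(+78.9°) tan(-16.711°) = 1.5303 ≥ 1 ⇒ polar night, h₀ = 0 and Q̄ = 0.
Inverse-square distance factor (a/d)² = 0.9915² = 0.983072.

Q̄ ≈ 0.00 W/m²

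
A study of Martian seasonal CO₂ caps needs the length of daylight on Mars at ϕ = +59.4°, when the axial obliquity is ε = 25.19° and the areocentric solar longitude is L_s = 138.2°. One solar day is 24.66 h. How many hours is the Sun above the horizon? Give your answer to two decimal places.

sin δ = sin 25.19° × sin 138.2° = 0.28369, so δ = +16.481°.
cos h₀ = −tan ϕ · tan δ = −tan(+59.4°) × tan(+16.481°) = -0.5002, so h₀ = 2.0947 rad = 120.02°.
Daylight = 2h₀/(2π) × 24.66 h = (2.0947/π) × 24.66 = 16.44 h.

16.44 h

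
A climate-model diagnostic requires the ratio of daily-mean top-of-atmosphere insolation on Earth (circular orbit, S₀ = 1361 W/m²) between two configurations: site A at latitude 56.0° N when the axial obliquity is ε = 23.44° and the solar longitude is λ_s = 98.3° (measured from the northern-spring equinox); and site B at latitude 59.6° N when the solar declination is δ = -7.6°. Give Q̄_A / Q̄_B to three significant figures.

Q̄_A / Q̄_B ≈ 3.38

— Configuration A (φ=+56.0°):
Solar declination: sin δ = sin ε · sin λ_s = sin 23.44° × sin 98.3° = 0.39362, so δ = +23.180°.
cos H₀ = −tan(+56.0°) tan(+23.180°) = -0.6348, H₀ = 2.2586 rad.
Bracket: H₀ sin φ sin δ + cos φ cos δ sin H₀ = 2.2586×0.82904×0.39362 + 0.55919×0.91927×0.77266 = 0.737042 + 0.397183 = 1.134225.
Q̄ = (S₀/π) × [bracket] = (1361/π) × 1.134225 = 491.37 W/m².
— Configuration B (φ=+59.6°):
cos H₀ = −tan(+59.6°) tan(-7.600°) = 0.2274, H₀ = 1.3414 rad.
Bracket: H₀ sin φ sin δ + cos φ cos δ sin H₀ = 1.3414×0.86251×-0.13226 + 0.50603×0.99122×0.97380 = -0.153021 + 0.488445 = 0.335424.
Q̄ = (S₀/π) × [bracket] = (1361/π) × 0.335424 = 145.31 W/m².
Ratio Q̄_A / Q̄_B = 491.37 / 145.31 = 3.382.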